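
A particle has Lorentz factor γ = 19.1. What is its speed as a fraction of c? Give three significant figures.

β = √(1 − 1/γ²) = √(1 − 1/19.1²) = √(1 − 0.002741) = √0.9973

β = 0.999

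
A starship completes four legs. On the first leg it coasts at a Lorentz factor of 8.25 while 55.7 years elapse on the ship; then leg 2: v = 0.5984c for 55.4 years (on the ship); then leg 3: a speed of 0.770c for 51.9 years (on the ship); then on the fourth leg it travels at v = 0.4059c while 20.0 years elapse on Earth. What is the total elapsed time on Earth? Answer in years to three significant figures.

Δt = 630 years

Leg 1: γ = 8.25; Δt_1 = 8.250 × 55.7 = 459.5 years.
Leg 2: γ = 1/√(1 − 0.5984²) = 1/√0.6419 = 1.248; Δt_2 = 1.248 × 55.4 = 69.15 years.
Leg 3: γ = 1/√(1 − 0.770²) = 1/√0.4071 = 1.567; Δt_3 = 1.567 × 51.9 = 81.34 years.
Leg 4: 20.0 years is already measured on Earth.
Total: 459.5 + 69.15 + 81.34 + 20.00 years.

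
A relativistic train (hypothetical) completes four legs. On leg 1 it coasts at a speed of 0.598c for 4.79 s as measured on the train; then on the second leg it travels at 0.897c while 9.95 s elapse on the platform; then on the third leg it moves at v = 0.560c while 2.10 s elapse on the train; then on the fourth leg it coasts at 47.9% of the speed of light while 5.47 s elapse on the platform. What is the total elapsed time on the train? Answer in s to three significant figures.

τ = 16.1 s

Leg 1: 4.79 s is already measured on the train.
Leg 2: γ = 1/√(1 − 0.897²) = 1/√0.1954 = 2.262; τ_2 = 9.95/2.262 = 4.398 s.
Leg 3: 2.10 s is already measured on the train.
Leg 4: β = 0.479; γ = 1/√(1 − 0.479²) = 1/√0.7706 = 1.139; τ_4 = 5.47/1.139 = 4.802 s.
Total: 4.790 + 4.398 + 2.100 + 4.802 s.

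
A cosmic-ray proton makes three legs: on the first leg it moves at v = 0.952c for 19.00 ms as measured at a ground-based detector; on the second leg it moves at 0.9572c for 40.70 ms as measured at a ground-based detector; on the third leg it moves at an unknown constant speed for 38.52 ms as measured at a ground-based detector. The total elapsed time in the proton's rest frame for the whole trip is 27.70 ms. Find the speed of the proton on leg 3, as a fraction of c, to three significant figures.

β = 0.965

Leg 1: γ = 1/√(1 − 0.952²) = 1/√0.09370 = 3.267; τ_1 = 19.00/3.267 = 5.816 ms.
Leg 2: γ = 1/√(1 − 0.9572²) = 1/√0.08377 = 3.455; τ_2 = 40.70/3.455 = 11.78 ms.
Leg 3: speed unknown; τ_3 = 38.52/γ_3.
Total proper time: 5.816 + 11.78 + τ_3 = 27.70, so τ_3 = 27.70 − 17.60 = 10.10 ms.
γ_3 = 38.52/10.10 = 3.812; β = √(1 − 1/γ²) = √0.9312.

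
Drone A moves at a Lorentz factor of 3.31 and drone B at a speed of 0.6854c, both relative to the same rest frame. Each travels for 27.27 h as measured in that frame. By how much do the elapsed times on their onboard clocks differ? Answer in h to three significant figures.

|τ_A − τ_B| = 11.6 h

A: γ = 3.31; τ_A = 27.27/3.310 = 8.239 h.
B: γ = 1/√(1 − 0.6854²) = 1/√0.5302 = 1.373; τ_B = 27.27/1.373 = 19.86 h.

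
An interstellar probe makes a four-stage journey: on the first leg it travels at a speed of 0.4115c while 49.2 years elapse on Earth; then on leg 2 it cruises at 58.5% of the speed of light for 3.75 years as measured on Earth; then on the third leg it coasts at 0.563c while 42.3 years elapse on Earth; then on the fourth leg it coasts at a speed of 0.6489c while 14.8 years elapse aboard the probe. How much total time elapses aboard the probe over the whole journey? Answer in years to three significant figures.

Leg 1: γ = 1/√(1 − 0.4115²) = 1/√0.8307 = 1.097; τ_1 = 49.2/1.097 = 44.84 years.
Leg 2: β = 0.585; γ = 1/√(1 − 0.585²) = 1/√0.6578 = 1.233; τ_2 = 3.75/1.233 = 3.041 years.
Leg 3: γ = 1/√(1 − 0.563²) = 1/√0.6830 = 1.210; τ_3 = 42.3/1.210 = 34.96 years.
Leg 4: 14.8 years is already measured aboard the probe.
Total: 44.84 + 3.041 + 34.96 + 14.80 years.

τ = 97.6 years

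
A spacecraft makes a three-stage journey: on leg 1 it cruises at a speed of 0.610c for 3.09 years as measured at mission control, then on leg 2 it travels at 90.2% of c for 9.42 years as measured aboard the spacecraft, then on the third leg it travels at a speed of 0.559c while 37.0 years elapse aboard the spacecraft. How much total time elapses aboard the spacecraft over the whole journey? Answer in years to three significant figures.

Leg 1: γ = 1/√(1 − 0.610²) = 1/√0.6279 = 1.262; τ_1 = 3.09/1.262 = 2.449 years.
Leg 2: 9.42 years is already measured aboard the spacecraft.
Leg 3: 37.0 years is already measured aboard the spacecraft.
Total: 2.449 + 9.420 + 37.00 years.

τ = 48.9 years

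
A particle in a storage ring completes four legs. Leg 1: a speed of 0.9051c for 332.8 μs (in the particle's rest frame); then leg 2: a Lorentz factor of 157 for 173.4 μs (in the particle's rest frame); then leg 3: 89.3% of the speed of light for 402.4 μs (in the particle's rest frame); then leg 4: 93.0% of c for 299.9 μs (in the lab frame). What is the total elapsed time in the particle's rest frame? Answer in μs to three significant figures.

τ = 1020 μs

Leg 1: 332.8 μs is already measured in the particle's rest frame.
Leg 2: 173.4 μs is already measured in the particle's rest frame.
Leg 3: 402.4 μs is already measured in the particle's rest frame.
Leg 4: β = 0.930; γ = 1/√(1 − 0.930²) = 1/√0.1351 = 2.721; τ_4 = 299.9/2.721 = 110.2 μs.
Total: 332.8 + 173.4 + 402.4 + 110.2 μs.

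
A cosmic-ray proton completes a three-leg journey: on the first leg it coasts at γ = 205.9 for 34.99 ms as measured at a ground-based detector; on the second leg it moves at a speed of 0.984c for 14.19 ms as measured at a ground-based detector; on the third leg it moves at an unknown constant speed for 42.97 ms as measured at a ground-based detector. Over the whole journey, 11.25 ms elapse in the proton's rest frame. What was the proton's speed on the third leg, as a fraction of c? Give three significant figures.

Leg 1: γ = 205.9; τ_1 = 34.99/205.9 = 0.1699 ms.
Leg 2: γ = 1/√(1 − 0.984²) = 1/√0.03174 = 5.613; τ_2 = 14.19/5.613 = 2.528 ms.
Leg 3: speed unknown; τ_3 = 42.97/γ_3.
Total proper time: 0.1699 + 2.528 + τ_3 = 11.25, so τ_3 = 11.25 − 2.698 = 8.552 ms.
γ_3 = 42.97/8.552 = 5.025; β = √(1 − 1/γ²) = √0.9604.

β = 0.980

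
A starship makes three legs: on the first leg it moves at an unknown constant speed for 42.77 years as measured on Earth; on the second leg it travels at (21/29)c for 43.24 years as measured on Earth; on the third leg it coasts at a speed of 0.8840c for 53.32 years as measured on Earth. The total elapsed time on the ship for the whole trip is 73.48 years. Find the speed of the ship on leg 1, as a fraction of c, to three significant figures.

Leg 1: speed unknown; τ_1 = 42.77/γ_1.
Leg 2: γ = 1/√(1 − (21/29)²) = 29/20 = 1.450; τ_2 = 43.24/1.450 = 29.82 years.
Leg 3: γ = 1/√(1 − 0.8840²) = 1/√0.2185 = 2.139; τ_3 = 53.32/2.139 = 24.93 years.
Total proper time: τ_1 + 29.82 + 24.93 = 73.48, so τ_1 = 73.48 − 54.75 = 18.73 years.
γ_1 = 42.77/18.73 = 2.283; β = √(1 − 1/γ²) = √0.8082.

β = 0.899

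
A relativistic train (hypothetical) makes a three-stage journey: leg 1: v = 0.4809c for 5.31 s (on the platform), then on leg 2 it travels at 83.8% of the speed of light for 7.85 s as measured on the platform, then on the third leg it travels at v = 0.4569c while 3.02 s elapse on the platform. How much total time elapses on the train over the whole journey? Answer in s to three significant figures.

Leg 1: γ = 1/√(1 − 0.4809²) = 1/√0.7687 = 1.141; τ_1 = 5.31/1.141 = 4.656 s.
Leg 2: β = 0.838; γ = 1/√(1 − 0.838²) = 1/√0.2978 = 1.833; τ_2 = 7.85/1.833 = 4.284 s.
Leg 3: γ = 1/√(1 − 0.4569²) = 1/√0.7912 = 1.124; τ_3 = 3.02/1.124 = 2.686 s.
Total: 4.656 + 4.284 + 2.686 s.

τ = 11.6 s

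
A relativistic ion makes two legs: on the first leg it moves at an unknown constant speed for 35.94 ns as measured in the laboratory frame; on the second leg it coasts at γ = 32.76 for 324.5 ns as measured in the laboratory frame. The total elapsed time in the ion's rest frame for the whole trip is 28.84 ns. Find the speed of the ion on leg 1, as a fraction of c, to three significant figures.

Leg 1: speed unknown; τ_1 = 35.94/γ_1.
Leg 2: γ = 32.76; τ_2 = 324.5/32.76 = 9.905 ns.
Total proper time: τ_1 + 9.905 = 28.84, so τ_1 = 28.84 − 9.905 = 18.93 ns.
γ_1 = 35.94/18.93 = 1.898; β = √(1 − 1/γ²) = √0.7224.

β = 0.850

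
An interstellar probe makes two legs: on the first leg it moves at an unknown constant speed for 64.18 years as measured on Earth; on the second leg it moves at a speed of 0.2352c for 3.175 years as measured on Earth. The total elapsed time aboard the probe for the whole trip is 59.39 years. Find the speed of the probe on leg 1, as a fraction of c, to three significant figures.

Leg 1: speed unknown; τ_1 = 64.18/γ_1.
Leg 2: γ = 1/√(1 − 0.2352²) = 1/√0.9447 = 1.029; τ_2 = 3.175/1.029 = 3.086 years.
Total proper time: τ_1 + 3.086 = 59.39, so τ_1 = 59.39 − 3.086 = 56.30 years.
γ_1 = 64.18/56.30 = 1.140; β = √(1 − 1/γ²) = √0.2304.

β = 0.480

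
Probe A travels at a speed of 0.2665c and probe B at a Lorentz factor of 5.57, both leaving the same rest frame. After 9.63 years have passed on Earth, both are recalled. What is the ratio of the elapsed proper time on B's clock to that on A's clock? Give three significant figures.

τ_B/τ_A = 0.186

A: γ = 1/√(1 − 0.2665²) = 1/√0.9290 = 1.038. B: γ = 5.57.
τ_A/τ_B = γ_B/γ_A = 5.570/1.038 = 5.369, so τ_B/τ_A = 0.1863.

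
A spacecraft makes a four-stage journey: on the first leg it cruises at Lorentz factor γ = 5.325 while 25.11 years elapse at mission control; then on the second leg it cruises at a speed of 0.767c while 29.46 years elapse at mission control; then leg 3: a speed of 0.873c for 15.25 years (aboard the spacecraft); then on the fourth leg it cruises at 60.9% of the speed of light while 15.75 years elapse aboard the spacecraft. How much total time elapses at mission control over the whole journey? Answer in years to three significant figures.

Δt = 106 years

Leg 1: 25.11 years is already measured at mission control.
Leg 2: 29.46 years is already measured at mission control.
Leg 3: γ = 1/√(1 − 0.873²) = 1/√0.2379 = 2.050; Δt_3 = 2.050 × 15.25 = 31.27 years.
Leg 4: β = 0.609; γ = 1/√(1 − 0.609²) = 1/√0.6291 = 1.261; Δt_4 = 1.261 × 15.75 = 19.86 years.
Total: 25.11 + 29.46 + 31.27 + 19.86 years.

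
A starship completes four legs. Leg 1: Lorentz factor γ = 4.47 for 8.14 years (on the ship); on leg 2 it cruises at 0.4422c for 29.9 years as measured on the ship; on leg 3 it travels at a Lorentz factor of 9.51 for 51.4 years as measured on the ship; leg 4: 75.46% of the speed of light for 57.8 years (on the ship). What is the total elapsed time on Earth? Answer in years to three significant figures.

Leg 1: γ = 4.47; Δt_1 = 4.470 × 8.14 = 36.39 years.
Leg 2: γ = 1/√(1 − 0.4422²) = 1/√0.8045 = 1.115; Δt_2 = 1.115 × 29.9 = 33.34 years.
Leg 3: γ = 9.51; Δt_3 = 9.510 × 51.4 = 488.8 years.
Leg 4: β = 0.7546; γ = 1/√(1 − 0.7546²) = 1/√0.4306 = 1.524; Δt_4 = 1.524 × 57.8 = 88.08 years.
Total: 36.39 + 33.34 + 488.8 + 88.08 years.

Δt = 647 years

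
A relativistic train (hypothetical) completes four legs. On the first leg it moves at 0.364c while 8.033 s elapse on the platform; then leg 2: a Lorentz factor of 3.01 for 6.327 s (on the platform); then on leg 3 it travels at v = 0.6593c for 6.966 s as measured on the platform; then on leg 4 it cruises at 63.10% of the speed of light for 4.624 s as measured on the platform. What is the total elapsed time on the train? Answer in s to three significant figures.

τ = 18.4 s

Leg 1: γ = 1/√(1 − 0.364²) = 1/√0.8675 = 1.074; τ_1 = 8.033/1.074 = 7.482 s.
Leg 2: γ = 3.01; τ_2 = 6.327/3.010 = 2.102 s.
Leg 3: γ = 1/√(1 − 0.6593²) = 1/√0.5653 = 1.330; τ_3 = 6.966/1.330 = 5.238 s.
Leg 4: β = 0.6310; γ = 1/√(1 − 0.6310²) = 1/√0.6018 = 1.289; τ_4 = 4.624/1.289 = 3.587 s.
Total: 7.482 + 2.102 + 5.238 + 3.587 s.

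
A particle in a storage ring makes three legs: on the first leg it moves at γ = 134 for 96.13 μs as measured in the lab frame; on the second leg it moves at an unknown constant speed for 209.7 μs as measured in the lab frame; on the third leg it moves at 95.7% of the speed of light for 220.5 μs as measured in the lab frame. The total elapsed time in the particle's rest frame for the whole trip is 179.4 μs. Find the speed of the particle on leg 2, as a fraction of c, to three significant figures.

β = 0.837

Leg 1: γ = 134; τ_1 = 96.13/134.0 = 0.7174 μs.
Leg 2: speed unknown; τ_2 = 209.7/γ_2.
Leg 3: β = 0.957; γ = 1/√(1 − 0.957²) = 1/√0.08415 = 3.447; τ_3 = 220.5/3.447 = 63.96 μs.
Total proper time: 0.7174 + τ_2 + 63.96 = 179.4, so τ_2 = 179.4 − 64.68 = 114.7 μs.
γ_2 = 209.7/114.7 = 1.828; β = √(1 − 1/γ²) = √0.7007.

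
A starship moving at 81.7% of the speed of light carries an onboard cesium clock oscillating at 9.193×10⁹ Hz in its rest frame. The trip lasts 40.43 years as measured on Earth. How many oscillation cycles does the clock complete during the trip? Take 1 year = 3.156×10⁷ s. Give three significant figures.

β = 0.817; γ = 1/√(1 − 0.817²) = 1/√0.3325 = 1.734
The oscillator's own cycle count is N = f × τ where τ is the proper time on the ship. τ = Δt/γ = 40.43/1.734 = 23.31 years = 7.358×10⁸ s.
N = 9.193×10⁹ × 7.358×10⁸ = 6.764×10¹⁸.

N = 6.76×10¹⁸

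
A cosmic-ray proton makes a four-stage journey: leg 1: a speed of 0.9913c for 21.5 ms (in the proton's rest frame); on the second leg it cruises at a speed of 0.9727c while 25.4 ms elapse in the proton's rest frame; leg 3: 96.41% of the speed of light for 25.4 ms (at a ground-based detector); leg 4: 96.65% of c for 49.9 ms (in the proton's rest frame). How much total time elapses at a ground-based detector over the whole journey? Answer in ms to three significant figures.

Δt = 493 ms

Leg 1: γ = 1/√(1 − 0.9913²) = 1/√0.01732 = 7.598; Δt_1 = 7.598 × 21.5 = 163.3 ms.
Leg 2: γ = 1/√(1 − 0.9727²) = 1/√0.05385 = 4.309; Δt_2 = 4.309 × 25.4 = 109.5 ms.
Leg 3: 25.4 ms is already measured at a ground-based detector.
Leg 4: β = 0.9665; γ = 1/√(1 − 0.9665²) = 1/√0.06588 = 3.896; Δt_4 = 3.896 × 49.9 = 194.4 ms.
Total: 163.3 + 109.5 + 25.40 + 194.4 ms.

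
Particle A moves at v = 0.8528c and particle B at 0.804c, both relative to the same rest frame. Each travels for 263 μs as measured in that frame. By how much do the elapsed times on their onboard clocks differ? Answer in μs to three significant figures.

A: γ = 1/√(1 − 0.8528²) = 1/√0.2727 = 1.915; τ_A = 263/1.915 = 137.3 μs.
B: γ = 1/√(1 − 0.804²) = 1/√0.3536 = 1.682; τ_B = 263/1.682 = 156.4 μs.

|τ_A − τ_B| = 19.0 μs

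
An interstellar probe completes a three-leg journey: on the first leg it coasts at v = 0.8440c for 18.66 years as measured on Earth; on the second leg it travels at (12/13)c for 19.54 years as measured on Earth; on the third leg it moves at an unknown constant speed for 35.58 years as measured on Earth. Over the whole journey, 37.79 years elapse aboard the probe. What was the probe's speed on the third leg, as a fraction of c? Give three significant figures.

β = 0.822

Leg 1: γ = 1/√(1 − 0.8440²) = 1/√0.2877 = 1.864; τ_1 = 18.66/1.864 = 10.01 years.
Leg 2: γ = 1/√(1 − (12/13)²) = 13/5 = 2.600; τ_2 = 19.54/2.600 = 7.515 years.
Leg 3: speed unknown; τ_3 = 35.58/γ_3.
Total proper time: 10.01 + 7.515 + τ_3 = 37.79, so τ_3 = 37.79 − 17.52 = 20.27 years.
γ_3 = 35.58/20.27 = 1.756; β = √(1 − 1/γ²) = √0.6756.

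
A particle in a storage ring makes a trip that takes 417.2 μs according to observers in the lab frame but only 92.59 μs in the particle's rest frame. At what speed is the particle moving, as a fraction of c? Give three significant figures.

The proper time is measured in the particle's rest frame (both events occur at the particle's location); Δt is measured in the lab frame. γ = Δt/τ = 417.2/92.59 = 4.506.
β = √(1 − 1/γ²) = √(1 − 0.04925) = √0.9507

v = 0.975c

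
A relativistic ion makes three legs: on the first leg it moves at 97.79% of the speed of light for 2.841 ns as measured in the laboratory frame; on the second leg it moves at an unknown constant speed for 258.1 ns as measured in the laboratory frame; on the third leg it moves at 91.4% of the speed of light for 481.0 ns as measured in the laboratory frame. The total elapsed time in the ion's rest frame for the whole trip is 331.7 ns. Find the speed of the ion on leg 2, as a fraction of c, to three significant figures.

Leg 1: β = 0.9779; γ = 1/√(1 − 0.9779²) = 1/√0.04371 = 4.783; τ_1 = 2.841/4.783 = 0.5940 ns.
Leg 2: speed unknown; τ_2 = 258.1/γ_2.
Leg 3: β = 0.914; γ = 1/√(1 − 0.914²) = 1/√0.1646 = 2.465; τ_3 = 481.0/2.465 = 195.1 ns.
Total proper time: 0.5940 + τ_2 + 195.1 = 331.7, so τ_2 = 331.7 − 195.7 = 136.0 ns.
γ_2 = 258.1/136.0 = 1.898; β = √(1 − 1/γ²) = √0.7225.

β = 0.850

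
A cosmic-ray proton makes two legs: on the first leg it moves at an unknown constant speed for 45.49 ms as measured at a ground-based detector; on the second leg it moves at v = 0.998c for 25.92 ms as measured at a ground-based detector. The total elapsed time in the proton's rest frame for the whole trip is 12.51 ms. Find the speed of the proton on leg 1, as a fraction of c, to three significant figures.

β = 0.971

Leg 1: speed unknown; τ_1 = 45.49/γ_1.
Leg 2: γ = 1/√(1 − 0.998²) = 1/√0.003996 = 15.82; τ_2 = 25.92/15.82 = 1.639 ms.
Total proper time: τ_1 + 1.639 = 12.51, so τ_1 = 12.51 − 1.639 = 10.87 ms.
γ_1 = 45.49/10.87 = 4.184; β = √(1 − 1/γ²) = √0.9429.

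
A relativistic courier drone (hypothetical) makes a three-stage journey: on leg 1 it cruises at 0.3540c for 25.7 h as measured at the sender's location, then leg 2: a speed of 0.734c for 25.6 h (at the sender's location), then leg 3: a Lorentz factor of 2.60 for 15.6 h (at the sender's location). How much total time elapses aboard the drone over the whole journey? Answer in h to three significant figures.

Leg 1: γ = 1/√(1 − 0.3540²) = 1/√0.8747 = 1.069; τ_1 = 25.7/1.069 = 24.04 h.
Leg 2: γ = 1/√(1 − 0.734²) = 1/√0.4612 = 1.472; τ_2 = 25.6/1.472 = 17.39 h.
Leg 3: γ = 2.60; τ_3 = 15.6/2.600 = 6.000 h.
Total: 24.04 + 17.39 + 6.000 h.

τ = 47.4 h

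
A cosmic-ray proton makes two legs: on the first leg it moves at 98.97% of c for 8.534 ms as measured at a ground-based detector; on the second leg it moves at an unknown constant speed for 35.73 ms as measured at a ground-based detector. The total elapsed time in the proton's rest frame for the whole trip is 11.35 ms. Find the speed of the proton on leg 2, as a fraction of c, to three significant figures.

Leg 1: β = 0.9897; γ = 1/√(1 − 0.9897²) = 1/√0.02049 = 6.985; τ_1 = 8.534/6.985 = 1.222 ms.
Leg 2: speed unknown; τ_2 = 35.73/γ_2.
Total proper time: 1.222 + τ_2 = 11.35, so τ_2 = 11.35 − 1.222 = 10.13 ms.
γ_2 = 35.73/10.13 = 3.528; β = √(1 − 1/γ²) = √0.9196.

β = 0.959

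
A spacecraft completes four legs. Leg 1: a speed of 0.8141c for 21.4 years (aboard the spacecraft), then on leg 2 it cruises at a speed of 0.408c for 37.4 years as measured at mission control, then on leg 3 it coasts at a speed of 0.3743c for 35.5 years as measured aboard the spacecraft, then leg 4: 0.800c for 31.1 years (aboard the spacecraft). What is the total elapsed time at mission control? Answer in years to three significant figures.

Leg 1: γ = 1/√(1 − 0.8141²) = 1/√0.3372 = 1.722; Δt_1 = 1.722 × 21.4 = 36.85 years.
Leg 2: 37.4 years is already measured at mission control.
Leg 3: γ = 1/√(1 − 0.3743²) = 1/√0.8599 = 1.078; Δt_3 = 1.078 × 35.5 = 38.28 years.
Leg 4: γ = 1/√(1 − 0.800²) = 5/3 ≈ 1.667; Δt_4 = 1.667 × 31.1 = 51.83 years.
Total: 36.85 + 37.40 + 38.28 + 51.83 years.

Δt = 164 years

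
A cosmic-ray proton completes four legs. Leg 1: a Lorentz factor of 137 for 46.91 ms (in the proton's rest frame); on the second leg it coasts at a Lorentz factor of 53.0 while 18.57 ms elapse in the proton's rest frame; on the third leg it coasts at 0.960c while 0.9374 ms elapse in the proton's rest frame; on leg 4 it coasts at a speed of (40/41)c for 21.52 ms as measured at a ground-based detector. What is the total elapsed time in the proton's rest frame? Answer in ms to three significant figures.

τ = 71.1 ms

Leg 1: 46.91 ms is already measured in the proton's rest frame.
Leg 2: 18.57 ms is already measured in the proton's rest frame.
Leg 3: 0.9374 ms is already measured in the proton's rest frame.
Leg 4: γ = 1/√(1 − (40/41)²) = 41/9 ≈ 4.556; τ_4 = 21.52/4.556 = 4.724 ms.
Total: 46.91 + 18.57 + 0.9374 + 4.724 ms.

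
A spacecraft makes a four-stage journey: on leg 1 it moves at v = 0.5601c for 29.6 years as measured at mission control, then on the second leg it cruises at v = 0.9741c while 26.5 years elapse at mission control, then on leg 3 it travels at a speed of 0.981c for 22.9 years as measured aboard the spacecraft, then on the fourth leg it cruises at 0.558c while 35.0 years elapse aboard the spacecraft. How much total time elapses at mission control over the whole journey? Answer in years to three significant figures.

Leg 1: 29.6 years is already measured at mission control.
Leg 2: 26.5 years is already measured at mission control.
Leg 3: γ = 1/√(1 − 0.981²) = 1/√0.03764 = 5.154; Δt_3 = 5.154 × 22.9 = 118.0 years.
Leg 4: γ = 1/√(1 − 0.558²) = 1/√0.6886 = 1.205; Δt_4 = 1.205 × 35.0 = 42.18 years.
Total: 29.60 + 26.50 + 118.0 + 42.18 years.

Δt = 216 years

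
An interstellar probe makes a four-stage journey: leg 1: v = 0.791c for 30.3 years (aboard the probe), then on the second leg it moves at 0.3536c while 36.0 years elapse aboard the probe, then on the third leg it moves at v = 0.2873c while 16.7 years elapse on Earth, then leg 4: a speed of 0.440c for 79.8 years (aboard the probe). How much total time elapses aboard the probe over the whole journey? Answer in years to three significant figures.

Leg 1: 30.3 years is already measured aboard the probe.
Leg 2: 36.0 years is already measured aboard the probe.
Leg 3: γ = 1/√(1 − 0.2873²) = 1/√0.9175 = 1.044; τ_3 = 16.7/1.044 = 16.00 years.
Leg 4: 79.8 years is already measured aboard the probe.
Total: 30.30 + 36.00 + 16.00 + 79.80 years.

τ = 162 years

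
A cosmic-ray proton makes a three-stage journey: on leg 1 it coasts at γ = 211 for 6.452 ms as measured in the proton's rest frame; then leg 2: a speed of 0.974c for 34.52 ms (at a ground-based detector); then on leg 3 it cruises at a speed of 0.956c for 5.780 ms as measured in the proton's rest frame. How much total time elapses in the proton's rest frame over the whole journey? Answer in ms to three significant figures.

τ = 20.1 ms

Leg 1: 6.452 ms is already measured in the proton's rest frame.
Leg 2: γ = 1/√(1 − 0.974²) = 1/√0.05132 = 4.414; τ_2 = 34.52/4.414 = 7.820 ms.
Leg 3: 5.780 ms is already measured in the proton's rest frame.
Total: 6.452 + 7.820 + 5.780 ms.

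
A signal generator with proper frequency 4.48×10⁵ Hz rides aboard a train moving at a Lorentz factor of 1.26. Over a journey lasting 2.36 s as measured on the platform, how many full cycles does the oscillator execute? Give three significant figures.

N = 8.39×10⁵

γ = 1.26
The oscillator's own cycle count is N = f × τ where τ is the proper time on the train. τ = Δt/γ = 2.36/1.260 = 1.873 s = 1.873×10⁰ s.
N = 4.48×10⁵ × 1.873×10⁰ = 8.391×10⁵.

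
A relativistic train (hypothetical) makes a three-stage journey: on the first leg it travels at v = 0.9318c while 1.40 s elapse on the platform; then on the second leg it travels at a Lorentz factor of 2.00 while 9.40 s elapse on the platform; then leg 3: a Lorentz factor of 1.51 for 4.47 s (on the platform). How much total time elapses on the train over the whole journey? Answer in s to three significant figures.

Leg 1: γ = 1/√(1 − 0.9318²) = 1/√0.1317 = 2.755; τ_1 = 1.40/2.755 = 0.5082 s.
Leg 2: γ = 2.00; τ_2 = 9.40/2.000 = 4.700 s.
Leg 3: γ = 1.51; τ_3 = 4.47/1.510 = 2.960 s.
Total: 0.5082 + 4.700 + 2.960 s.

τ = 8.17 s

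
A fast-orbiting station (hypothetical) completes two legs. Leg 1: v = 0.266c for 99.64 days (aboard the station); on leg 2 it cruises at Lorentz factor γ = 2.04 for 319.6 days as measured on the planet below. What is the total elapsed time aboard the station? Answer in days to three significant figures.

Leg 1: 99.64 days is already measured aboard the station.
Leg 2: γ = 2.04; τ_2 = 319.6/2.040 = 156.7 days.
Total: 99.64 + 156.7 days.

τ = 256 days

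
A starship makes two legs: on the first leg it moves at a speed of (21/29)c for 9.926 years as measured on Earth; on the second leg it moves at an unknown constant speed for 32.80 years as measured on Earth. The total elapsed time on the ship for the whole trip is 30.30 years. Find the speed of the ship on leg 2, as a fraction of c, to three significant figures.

β = 0.699

Leg 1: γ = 1/√(1 − (21/29)²) = 29/20 = 1.450; τ_1 = 9.926/1.450 = 6.846 years.
Leg 2: speed unknown; τ_2 = 32.80/γ_2.
Total proper time: 6.846 + τ_2 = 30.30, so τ_2 = 30.30 − 6.846 = 23.45 years.
γ_2 = 32.80/23.45 = 1.398; β = √(1 − 1/γ²) = √0.4887.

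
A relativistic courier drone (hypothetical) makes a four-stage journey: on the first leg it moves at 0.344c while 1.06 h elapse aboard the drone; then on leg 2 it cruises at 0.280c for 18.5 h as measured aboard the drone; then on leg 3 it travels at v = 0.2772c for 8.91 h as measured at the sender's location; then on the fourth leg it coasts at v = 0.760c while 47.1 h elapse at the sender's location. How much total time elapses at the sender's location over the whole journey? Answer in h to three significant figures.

Leg 1: γ = 1/√(1 − 0.344²) = 1/√0.8817 = 1.065; Δt_1 = 1.065 × 1.06 = 1.129 h.
Leg 2: γ = 1/√(1 − 0.280²) = 25/24 ≈ 1.042; Δt_2 = 1.042 × 18.5 = 19.27 h.
Leg 3: 8.91 h is already measured at the sender's location.
Leg 4: 47.1 h is already measured at the sender's location.
Total: 1.129 + 19.27 + 8.910 + 47.10 h.

Δt = 76.4 h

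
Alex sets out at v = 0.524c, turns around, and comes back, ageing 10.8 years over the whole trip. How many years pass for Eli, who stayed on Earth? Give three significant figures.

Δt = 12.7 years

γ = 1/√(1 − 0.524²) = 1/√0.7254 = 1.174
Earth-frame duration is the dilated interval: Δt = γτ = 1.174 × 10.8 years.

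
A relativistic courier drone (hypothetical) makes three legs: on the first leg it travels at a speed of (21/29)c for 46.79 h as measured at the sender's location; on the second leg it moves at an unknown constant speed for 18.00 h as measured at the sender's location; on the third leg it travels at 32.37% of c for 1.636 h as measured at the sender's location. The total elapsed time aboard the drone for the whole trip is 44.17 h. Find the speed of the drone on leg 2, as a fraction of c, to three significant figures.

β = 0.818

Leg 1: γ = 1/√(1 − (21/29)²) = 29/20 = 1.450; τ_1 = 46.79/1.450 = 32.27 h.
Leg 2: speed unknown; τ_2 = 18.00/γ_2.
Leg 3: β = 0.3237; γ = 1/√(1 − 0.3237²) = 1/√0.8952 = 1.057; τ_3 = 1.636/1.057 = 1.548 h.
Total proper time: 32.27 + τ_2 + 1.548 = 44.17, so τ_2 = 44.17 − 33.82 = 10.35 h.
γ_2 = 18.00/10.35 = 1.739; β = √(1 − 1/γ²) = √0.6692.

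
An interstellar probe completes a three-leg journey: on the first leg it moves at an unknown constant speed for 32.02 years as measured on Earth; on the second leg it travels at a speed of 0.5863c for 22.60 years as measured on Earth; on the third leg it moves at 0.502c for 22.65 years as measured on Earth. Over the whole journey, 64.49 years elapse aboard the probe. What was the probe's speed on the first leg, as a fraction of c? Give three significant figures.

Leg 1: speed unknown; τ_1 = 32.02/γ_1.
Leg 2: γ = 1/√(1 − 0.5863²) = 1/√0.6563 = 1.234; τ_2 = 22.60/1.234 = 18.31 years.
Leg 3: γ = 1/√(1 − 0.502²) = 1/√0.7480 = 1.156; τ_3 = 22.65/1.156 = 19.59 years.
Total proper time: τ_1 + 18.31 + 19.59 = 64.49, so τ_1 = 64.49 − 37.90 = 26.59 years.
γ_1 = 32.02/26.59 = 1.204; β = √(1 − 1/γ²) = √0.3103.

β = 0.557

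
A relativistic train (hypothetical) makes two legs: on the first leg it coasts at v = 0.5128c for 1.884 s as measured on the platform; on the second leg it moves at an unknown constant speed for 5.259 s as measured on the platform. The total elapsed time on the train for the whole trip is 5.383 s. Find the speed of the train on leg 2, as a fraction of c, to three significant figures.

Leg 1: γ = 1/√(1 − 0.5128²) = 1/√0.7370 = 1.165; τ_1 = 1.884/1.165 = 1.617 s.
Leg 2: speed unknown; τ_2 = 5.259/γ_2.
Total proper time: 1.617 + τ_2 = 5.383, so τ_2 = 5.383 − 1.617 = 3.766 s.
γ_2 = 5.259/3.766 = 1.397; β = √(1 − 1/γ²) = √0.4873.

β = 0.698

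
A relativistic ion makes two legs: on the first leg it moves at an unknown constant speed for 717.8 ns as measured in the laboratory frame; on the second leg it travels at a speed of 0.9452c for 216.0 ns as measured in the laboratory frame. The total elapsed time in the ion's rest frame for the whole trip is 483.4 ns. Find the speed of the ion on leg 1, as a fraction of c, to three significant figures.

Leg 1: speed unknown; τ_1 = 717.8/γ_1.
Leg 2: γ = 1/√(1 − 0.9452²) = 1/√0.1066 = 3.063; τ_2 = 216.0/3.063 = 70.52 ns.
Total proper time: τ_1 + 70.52 = 483.4, so τ_1 = 483.4 − 70.52 = 412.9 ns.
γ_1 = 717.8/412.9 = 1.739; β = √(1 − 1/γ²) = √0.6691.

β = 0.818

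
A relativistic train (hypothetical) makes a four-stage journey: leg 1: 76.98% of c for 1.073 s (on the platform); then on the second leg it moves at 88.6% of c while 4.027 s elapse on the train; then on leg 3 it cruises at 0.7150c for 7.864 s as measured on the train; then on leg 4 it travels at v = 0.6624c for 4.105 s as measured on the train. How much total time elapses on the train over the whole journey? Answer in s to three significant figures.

τ = 16.7 s

Leg 1: β = 0.7698; γ = 1/√(1 − 0.7698²) = 1/√0.4074 = 1.567; τ_1 = 1.073/1.567 = 0.6849 s.
Leg 2: 4.027 s is already measured on the train.
Leg 3: 7.864 s is already measured on the train.
Leg 4: 4.105 s is already measured on the train.
Total: 0.6849 + 4.027 + 7.864 + 4.105 s.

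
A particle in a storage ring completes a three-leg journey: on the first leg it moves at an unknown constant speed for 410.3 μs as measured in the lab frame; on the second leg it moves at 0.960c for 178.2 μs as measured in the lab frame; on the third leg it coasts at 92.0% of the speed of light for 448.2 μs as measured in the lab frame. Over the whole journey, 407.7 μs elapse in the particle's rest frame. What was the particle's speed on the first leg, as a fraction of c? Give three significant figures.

Leg 1: speed unknown; τ_1 = 410.3/γ_1.
Leg 2: γ = 1/√(1 − 0.960²) = 25/7 ≈ 3.571; τ_2 = 178.2/3.571 = 49.90 μs.
Leg 3: β = 0.920; γ = 1/√(1 − 0.920²) = 1/√0.1536 = 2.552; τ_3 = 448.2/2.552 = 175.7 μs.
Total proper time: τ_1 + 49.90 + 175.7 = 407.7, so τ_1 = 407.7 − 225.6 = 182.1 μs.
γ_1 = 410.3/182.1 = 2.253; β = √(1 − 1/γ²) = √0.8029.

β = 0.896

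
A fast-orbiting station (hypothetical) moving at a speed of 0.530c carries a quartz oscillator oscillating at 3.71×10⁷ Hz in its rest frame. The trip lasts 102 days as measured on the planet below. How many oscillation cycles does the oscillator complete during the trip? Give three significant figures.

N = 2.77×10¹⁴

γ = 1/√(1 − 0.530²) = 1/√0.7191 = 1.179
The oscillator's own cycle count is N = f × τ where τ is the proper time aboard the station. τ = Δt/γ = 102/1.179 = 86.50 days = 7.473×10⁶ s.
N = 3.71×10⁷ × 7.473×10⁶ = 2.773×10¹⁴.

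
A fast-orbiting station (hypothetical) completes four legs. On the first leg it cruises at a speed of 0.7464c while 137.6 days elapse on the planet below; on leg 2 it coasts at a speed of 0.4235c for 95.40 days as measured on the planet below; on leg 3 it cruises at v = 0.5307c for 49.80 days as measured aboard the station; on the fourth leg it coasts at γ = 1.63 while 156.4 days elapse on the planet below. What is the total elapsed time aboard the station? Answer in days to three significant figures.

τ = 324 days

Leg 1: γ = 1/√(1 − 0.7464²) = 1/√0.4429 = 1.503; τ_1 = 137.6/1.503 = 91.57 days.
Leg 2: γ = 1/√(1 − 0.4235²) = 1/√0.8206 = 1.104; τ_2 = 95.40/1.104 = 86.42 days.
Leg 3: 49.80 days is already measured aboard the station.
Leg 4: γ = 1.63; τ_4 = 156.4/1.630 = 95.95 days.
Total: 91.57 + 86.42 + 49.80 + 95.95 days.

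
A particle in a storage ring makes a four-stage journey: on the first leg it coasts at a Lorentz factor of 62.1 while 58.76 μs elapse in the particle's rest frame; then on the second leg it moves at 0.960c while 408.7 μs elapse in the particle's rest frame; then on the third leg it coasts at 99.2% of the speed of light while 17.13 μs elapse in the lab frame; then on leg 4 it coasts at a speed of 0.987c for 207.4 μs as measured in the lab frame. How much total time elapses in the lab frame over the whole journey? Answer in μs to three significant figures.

Δt = 5330 μs

Leg 1: γ = 62.1; Δt_1 = 62.10 × 58.76 = 3649 μs.
Leg 2: γ = 1/√(1 − 0.960²) = 25/7 ≈ 3.571; Δt_2 = 3.571 × 408.7 = 1460 μs.
Leg 3: 17.13 μs is already measured in the lab frame.
Leg 4: 207.4 μs is already measured in the lab frame.
Total: 3649 + 1460 + 17.13 + 207.4 μs.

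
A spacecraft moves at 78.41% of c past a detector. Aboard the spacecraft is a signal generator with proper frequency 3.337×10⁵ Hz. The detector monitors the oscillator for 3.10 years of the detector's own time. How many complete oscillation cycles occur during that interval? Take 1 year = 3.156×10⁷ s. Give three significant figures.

N = 2.03×10¹³

β = 0.7841; γ = 1/√(1 − 0.7841²) = 1/√0.3852 = 1.611
During 3.10 years of lab time, the oscillator's proper time advances by τ = Δt/γ = 3.10/1.611 = 1.924 years = 6.072×10⁷ s.
N = f × τ = 3.337×10⁵ × 6.072×10⁷ = 2.026×10¹³.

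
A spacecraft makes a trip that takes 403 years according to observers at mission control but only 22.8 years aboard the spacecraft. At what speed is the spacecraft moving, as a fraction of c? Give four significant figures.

The proper time is measured aboard the spacecraft (both events occur at the spacecraft's location); Δt is measured at mission control. γ = Δt/τ = 403/22.8 = 17.68.
β = √(1 − 1/γ²) = √(1 − 0.003201) = √0.9968

β = 0.9984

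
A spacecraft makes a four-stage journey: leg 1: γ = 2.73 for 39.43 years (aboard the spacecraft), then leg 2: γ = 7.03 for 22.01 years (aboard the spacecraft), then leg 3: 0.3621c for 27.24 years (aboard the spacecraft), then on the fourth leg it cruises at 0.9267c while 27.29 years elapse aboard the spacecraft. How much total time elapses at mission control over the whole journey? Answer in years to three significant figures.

Leg 1: γ = 2.73; Δt_1 = 2.730 × 39.43 = 107.6 years.
Leg 2: γ = 7.03; Δt_2 = 7.030 × 22.01 = 154.7 years.
Leg 3: γ = 1/√(1 − 0.3621²) = 1/√0.8689 = 1.073; Δt_3 = 1.073 × 27.24 = 29.22 years.
Leg 4: γ = 1/√(1 − 0.9267²) = 1/√0.1412 = 2.661; Δt_4 = 2.661 × 27.29 = 72.62 years.
Total: 107.6 + 154.7 + 29.22 + 72.62 years.

Δt = 364 years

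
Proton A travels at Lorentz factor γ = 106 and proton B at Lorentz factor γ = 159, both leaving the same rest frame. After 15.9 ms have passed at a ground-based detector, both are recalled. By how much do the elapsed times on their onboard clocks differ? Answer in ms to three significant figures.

A: γ = 106; τ_A = 15.9/106.0 = 0.1500 ms.
B: γ = 159; τ_B = 15.9/159.0 = 0.1000 ms.

|τ_A − τ_B| = 0.0500 ms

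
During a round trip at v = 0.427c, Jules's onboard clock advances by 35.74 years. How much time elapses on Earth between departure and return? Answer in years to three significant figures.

Δt = 39.5 years

γ = 1/√(1 − 0.427²) = 1/√0.8177 = 1.106
Earth-frame duration is the dilated interval: Δt = γτ = 1.106 × 35.74 years.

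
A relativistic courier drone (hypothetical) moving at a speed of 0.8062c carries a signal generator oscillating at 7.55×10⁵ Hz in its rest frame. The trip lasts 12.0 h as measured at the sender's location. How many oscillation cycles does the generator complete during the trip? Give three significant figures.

γ = 1/√(1 − 0.8062²) = 1/√0.3500 = 1.690
The oscillator's own cycle count is N = f × τ where τ is the proper time aboard the drone. τ = Δt/γ = 12.0/1.690 = 7.100 h = 2.556×10⁴ s.
N = 7.55×10⁵ × 2.556×10⁴ = 1.930×10¹⁰.

N = 1.93×10¹⁰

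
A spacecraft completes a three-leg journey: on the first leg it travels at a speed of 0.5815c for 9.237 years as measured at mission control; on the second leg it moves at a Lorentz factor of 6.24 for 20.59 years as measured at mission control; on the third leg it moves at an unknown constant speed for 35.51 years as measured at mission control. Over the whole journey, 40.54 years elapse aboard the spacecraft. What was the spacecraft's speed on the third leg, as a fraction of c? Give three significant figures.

β = 0.547

Leg 1: γ = 1/√(1 − 0.5815²) = 1/√0.6619 = 1.229; τ_1 = 9.237/1.229 = 7.515 years.
Leg 2: γ = 6.24; τ_2 = 20.59/6.240 = 3.300 years.
Leg 3: speed unknown; τ_3 = 35.51/γ_3.
Total proper time: 7.515 + 3.300 + τ_3 = 40.54, so τ_3 = 40.54 − 10.81 = 29.73 years.
γ_3 = 35.51/29.73 = 1.195; β = √(1 − 1/γ²) = √0.2993.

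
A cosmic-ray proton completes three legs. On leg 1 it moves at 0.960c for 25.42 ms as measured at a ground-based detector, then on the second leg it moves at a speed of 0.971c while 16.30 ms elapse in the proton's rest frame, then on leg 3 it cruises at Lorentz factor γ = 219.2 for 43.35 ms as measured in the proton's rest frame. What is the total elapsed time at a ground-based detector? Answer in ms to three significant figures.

Δt = 9600 ms

Leg 1: 25.42 ms is already measured at a ground-based detector.
Leg 2: γ = 1/√(1 − 0.971²) = 1/√0.05716 = 4.183; Δt_2 = 4.183 × 16.30 = 68.18 ms.
Leg 3: γ = 219.2; Δt_3 = 219.2 × 43.35 = 9502 ms.
Total: 25.42 + 68.18 + 9502 ms.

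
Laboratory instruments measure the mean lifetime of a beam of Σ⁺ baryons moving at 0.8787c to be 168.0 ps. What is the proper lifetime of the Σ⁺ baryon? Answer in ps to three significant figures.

τ₀ = 80.2 ps

γ = 1/√(1 − 0.8787²) = 1/√0.2279 = 2.095
The lab-frame lifetime is the dilated interval; the proper lifetime is τ₀ = Δt/γ = 168.0/2.095 ps.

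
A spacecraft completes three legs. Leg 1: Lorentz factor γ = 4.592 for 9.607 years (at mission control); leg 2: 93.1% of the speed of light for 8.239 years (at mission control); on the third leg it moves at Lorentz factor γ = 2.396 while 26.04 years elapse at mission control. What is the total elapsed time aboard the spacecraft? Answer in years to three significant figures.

τ = 16.0 years

Leg 1: γ = 4.592; τ_1 = 9.607/4.592 = 2.092 years.
Leg 2: β = 0.931; γ = 1/√(1 − 0.931²) = 1/√0.1332 = 2.740; τ_2 = 8.239/2.740 = 3.007 years.
Leg 3: γ = 2.396; τ_3 = 26.04/2.396 = 10.87 years.
Total: 2.092 + 3.007 + 10.87 years.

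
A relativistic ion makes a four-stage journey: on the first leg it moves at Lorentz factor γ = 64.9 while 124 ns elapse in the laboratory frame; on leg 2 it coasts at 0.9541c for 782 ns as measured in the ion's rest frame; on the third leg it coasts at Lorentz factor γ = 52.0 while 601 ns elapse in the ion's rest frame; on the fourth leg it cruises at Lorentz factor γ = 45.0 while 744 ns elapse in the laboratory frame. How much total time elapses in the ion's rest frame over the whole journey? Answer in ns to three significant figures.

τ = 1400 ns

Leg 1: γ = 64.9; τ_1 = 124/64.90 = 1.911 ns.
Leg 2: 782 ns is already measured in the ion's rest frame.
Leg 3: 601 ns is already measured in the ion's rest frame.
Leg 4: γ = 45.0; τ_4 = 744/45.00 = 16.53 ns.
Total: 1.911 + 782.0 + 601.0 + 16.53 ns.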